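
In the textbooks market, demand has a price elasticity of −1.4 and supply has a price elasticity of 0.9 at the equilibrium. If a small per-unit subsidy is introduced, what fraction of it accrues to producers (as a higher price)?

Producer share = 14/23

For a small subsidy around the equilibrium, the benefit split depends on the relative slopes, which at a point are proportional to the elasticities.
Buyer share = εs/(εs + |εd|) = 0.9/(0.9 + 1.4) = 9/23; seller share = |εd|/(εs + |εd|) = 14/23.
So producers capture 14/23 of the subsidy.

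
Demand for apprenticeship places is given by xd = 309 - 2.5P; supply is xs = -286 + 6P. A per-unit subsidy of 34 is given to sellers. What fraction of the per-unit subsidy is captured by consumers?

Consumer share = 12/17

Pre-subsidy: 309 - 2.5P = -286 + 6P gives P* = 70, x* = 134.
With the subsidy, sellers receive Ps = Pb + 34 for each unit, where Pb is the price buyers pay.
Supply in terms of Pb becomes xs = -286 + 6(Pb + 34) = -82 + 6Pb. Setting this equal to demand: 309 - 2.5Pb = -82 + 6Pb, so Pb = 46.
Sellers receive Ps = 46 + 34 = 80; x' = 309 − 2.5·46 = 194.
Buyers' price falls by P* − Pb = 70 − 46 = 24; sellers' price rises by Ps − P* = 80 − 70 = 10.
So consumers capture 24/34 = 12/17 of each unit of subsidy.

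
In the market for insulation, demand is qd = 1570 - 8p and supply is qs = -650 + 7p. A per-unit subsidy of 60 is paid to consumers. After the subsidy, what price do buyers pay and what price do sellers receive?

Pre-subsidy: 1570 - 8p = -650 + 7p gives p* = 148, q* = 386.
With the rebate, buyers effectively pay pb = ps − 60, where ps is the price sellers receive.
Demand in terms of ps becomes qd = 1570 − 8(ps − 60) = 2050 - 8ps. Setting this equal to supply: 2050 - 8ps = -650 + 7ps, so ps = 180.
Buyers pay pb = 180 − 60 = 120; q' = -650 + 7·180 = 610.

Buyers pay 120; sellers receive 180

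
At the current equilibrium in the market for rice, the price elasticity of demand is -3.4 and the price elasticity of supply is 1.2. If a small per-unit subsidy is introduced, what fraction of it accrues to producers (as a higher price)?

For a small subsidy around the equilibrium, the benefit split depends on the relative slopes, which at a point are proportional to the elasticities.
Buyer share = εs/(εs + |εd|) = 1.2/(1.2 + 3.4) = 6/23; seller share = |εd|/(εs + |εd|) = 17/23.
So producers capture 17/23 of the subsidy.

Producer share = 17/23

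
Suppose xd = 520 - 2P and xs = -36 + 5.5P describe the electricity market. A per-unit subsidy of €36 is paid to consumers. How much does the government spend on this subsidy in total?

Pre-subsidy: 520 - 2P = -36 + 5.5P gives P* = 1112/15, x* = 5576/15.
With the rebate, buyers effectively pay Pb = Ps − 36, where Ps is the price sellers receive.
Demand in terms of Ps becomes xd = 520 − 2(Ps − 36) = 592 - 2Ps. Setting this equal to supply: 592 - 2Ps = -36 + 5.5Ps, so Ps = 1256/15.
Buyers pay Pb = 1256/15 − 36 = 716/15; x' = -36 + 5.5·(1256/15) = 6368/15.
Government outlay = subsidy × quantity = 36 × 6368/15 = 15283.2.

Government cost = €15283.2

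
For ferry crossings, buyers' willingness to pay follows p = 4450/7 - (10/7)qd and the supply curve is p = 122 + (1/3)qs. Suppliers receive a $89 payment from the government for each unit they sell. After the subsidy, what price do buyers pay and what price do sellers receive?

Pre-subsidy: 4450/7 - (10/7)q = 122 + (1/3)q gives q* = 10788/37 and p* = 8110/37.
With the subsidy, sellers receive ps = pb + 89 for each unit, where pb is the price buyers pay.
On the curves, pb = 4450/7 - (10/7)q and ps = 122 + (1/3)q; the wedge ps − pb = 89 gives 122 + (1/3)q − (4450/7 - (10/7)q) = 89, so q' = 12657/37.
Then pb = 4450/7 − (10/7)·(12657/37) = 5440/37 and ps = 122 + (1/3)·(12657/37) = 8733/37.

Buyers pay 5440/37; sellers receive 8733/37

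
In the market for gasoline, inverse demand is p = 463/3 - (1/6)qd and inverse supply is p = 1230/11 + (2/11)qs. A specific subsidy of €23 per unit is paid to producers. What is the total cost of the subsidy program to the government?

Pre-subsidy: 463/3 - (1/6)q = 1230/11 + (2/11)q gives q* = 122 and p* = 134.
With the subsidy, sellers receive ps = pb + 23 for each unit, where pb is the price buyers pay.
On the curves, pb = 463/3 - (1/6)q and ps = 1230/11 + (2/11)q; the wedge ps − pb = 23 gives 1230/11 + (2/11)q − (463/3 - (1/6)q) = 23, so q' = 188.
Then pb = 463/3 − (1/6)·188 = 123 and ps = 1230/11 + (2/11)·188 = 146.
Government outlay = subsidy × quantity = 23 × 188 = 4324.

Government cost = €4324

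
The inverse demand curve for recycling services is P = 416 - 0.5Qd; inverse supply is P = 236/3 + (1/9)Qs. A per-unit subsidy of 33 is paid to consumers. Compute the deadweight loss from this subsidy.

Deadweight loss = 891

Pre-subsidy: 416 - 0.5Q = 236/3 + (1/9)Q gives Q* = 552 and P* = 140.
With the rebate, buyers effectively pay Pb = Ps − 33, where Ps is the price sellers receive.
On the curves, Pb = 416 - 0.5Q and Ps = 236/3 + (1/9)Q; the wedge Ps − Pb = 33 gives 236/3 + (1/9)Q − (416 - 0.5Q) = 33, so Q' = 606.
Then Pb = 416 − 0.5·606 = 113 and Ps = 236/3 + (1/9)·606 = 146.
The subsidy expands output by 606 − 552 = 54 past the efficient level; on those units the gap between marginal cost and willingness to pay runs from 0 up to 33.
DWL = ½ × 33 × 54 = 891.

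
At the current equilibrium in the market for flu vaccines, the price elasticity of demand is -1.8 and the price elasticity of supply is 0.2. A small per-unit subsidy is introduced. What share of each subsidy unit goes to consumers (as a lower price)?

Consumer share = 0.1

For a small subsidy around the equilibrium, the benefit split depends on the relative slopes, which at a point are proportional to the elasticities.
Buyer share = εs/(εs + |εd|) = 0.2/(0.2 + 1.8) = 0.1; seller share = |εd|/(εs + |εd|) = 0.9.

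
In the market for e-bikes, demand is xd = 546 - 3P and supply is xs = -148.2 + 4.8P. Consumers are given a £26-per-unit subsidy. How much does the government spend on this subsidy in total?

Government cost = £8502

Pre-subsidy: 546 - 3P = -148.2 + 4.8P gives P* = 89, x* = 279.
With the rebate, buyers effectively pay Pb = Ps − 26, where Ps is the price sellers receive.
Demand in terms of Ps becomes xd = 546 − 3(Ps − 26) = 624 - 3Ps. Setting this equal to supply: 624 - 3Ps = -148.2 + 4.8Ps, so Ps = 99.
Buyers pay Pb = 99 − 26 = 73; x' = -148.2 + 4.8·99 = 327.
Government outlay = subsidy × quantity = 26 × 327 = 8502.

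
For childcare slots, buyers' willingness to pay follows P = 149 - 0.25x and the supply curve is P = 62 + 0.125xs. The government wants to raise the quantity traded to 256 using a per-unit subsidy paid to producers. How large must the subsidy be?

At x = 256, from the demand curve buyers pay Pb = 149 − 0.25·256 = 85; from the supply curve sellers need Ps = 62 + 0.125·256 = 94.
The subsidy must fill the gap: s = Ps − Pb = 94 − 85 = 9.

Required subsidy s = 9 per unit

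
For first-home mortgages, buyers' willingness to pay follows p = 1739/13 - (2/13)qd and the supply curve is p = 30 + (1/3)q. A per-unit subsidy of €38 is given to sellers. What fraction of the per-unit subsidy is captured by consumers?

Pre-subsidy: 1739/13 - (2/13)q = 30 + (1/3)q gives q* = 213 and p* = 101.
With the subsidy, sellers receive ps = pb + 38 for each unit, where pb is the price buyers pay.
On the curves, pb = 1739/13 - (2/13)q and ps = 30 + (1/3)q; the wedge ps − pb = 38 gives 30 + (1/3)q − (1739/13 - (2/13)q) = 38, so q' = 291.
Then pb = 1739/13 − (2/13)·291 = 89 and ps = 30 + (1/3)·291 = 127.
Buyers' price falls by p* − pb = 101 − 89 = 12; sellers' price rises by ps − p* = 127 − 101 = 26.
So consumers capture 12/38 = 6/19 of each unit of subsidy.

Consumer share = 6/19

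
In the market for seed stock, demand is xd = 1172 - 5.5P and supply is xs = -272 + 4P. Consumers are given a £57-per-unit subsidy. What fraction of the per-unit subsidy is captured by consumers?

Pre-subsidy: 1172 - 5.5P = -272 + 4P gives P* = 152, x* = 336.
With the rebate, buyers effectively pay Pb = Ps − 57, where Ps is the price sellers receive.
Demand in terms of Ps becomes xd = 1172 − 5.5(Ps − 57) = 1485.5 - 5.5Ps. Setting this equal to supply: 1485.5 - 5.5Ps = -272 + 4Ps, so Ps = 185.
Buyers pay Pb = 185 − 57 = 128; x' = -272 + 4·185 = 468.
Buyers' price falls by P* − Pb = 152 − 128 = 24; sellers' price rises by Ps − P* = 185 − 152 = 33.
So consumers capture 24/57 = 8/19 of each unit of subsidy.

Consumer share = 8/19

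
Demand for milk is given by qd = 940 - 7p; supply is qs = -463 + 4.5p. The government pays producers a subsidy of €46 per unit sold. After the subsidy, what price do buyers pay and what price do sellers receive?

Pre-subsidy: 940 - 7p = -463 + 4.5p gives p* = 122, q* = 86.
With the subsidy, sellers receive ps = pb + 46 for each unit, where pb is the price buyers pay.
Supply in terms of pb becomes qs = -463 + 4.5(pb + 46) = -256 + 4.5pb. Setting this equal to demand: 940 - 7pb = -256 + 4.5pb, so pb = 104.
Sellers receive ps = 104 + 46 = 150; q' = 940 − 7·104 = 212.

Buyers pay €104; sellers receive €150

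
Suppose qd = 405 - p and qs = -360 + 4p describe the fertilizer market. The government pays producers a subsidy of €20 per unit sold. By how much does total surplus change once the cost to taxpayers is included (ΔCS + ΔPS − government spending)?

Pre-subsidy: 405 - p = -360 + 4p gives p* = 153, q* = 252.
With the subsidy, sellers receive ps = pb + 20 for each unit, where pb is the price buyers pay.
Supply in terms of pb becomes qs = -360 + 4(pb + 20) = -280 + 4pb. Setting this equal to demand: 405 - pb = -280 + 4pb, so pb = 137.
Sellers receive ps = 137 + 20 = 157; q' = 405 − 1·137 = 268.
ΔCS = ½(252 + 268)(153 − 137) = 4160; ΔPS = ½(252 + 268)(157 − 153) = 1040.
Government spending = 20 × 268 = 5360.
Net change = 4160 + 1040 − 5360 = -160. The loss equals the DWL triangle ½·20·16.

Net change in total surplus = -€160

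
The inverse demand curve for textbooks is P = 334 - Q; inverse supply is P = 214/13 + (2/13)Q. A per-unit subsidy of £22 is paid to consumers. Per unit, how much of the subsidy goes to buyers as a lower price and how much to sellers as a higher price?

Pre-subsidy: 334 - Q = 214/13 + (2/13)Q gives Q* = 275.2 and P* = 58.8.
With the rebate, buyers effectively pay Pb = Ps − 22, where Ps is the price sellers receive.
On the curves, Pb = 334 - Q and Ps = 214/13 + (2/13)Q; the wedge Ps − Pb = 22 gives 214/13 + (2/13)Q − (334 - Q) = 22, so Q' = 4414/15.
Then Pb = 334 − 1·(4414/15) = 596/15 and Ps = 214/13 + (2/13)·(4414/15) = 926/15.
Buyers' price falls by P* − Pb = 58.8 − 596/15 = 286/15; sellers' price rises by Ps − P* = 926/15 − 58.8 = 44/15.

Buyers gain 286/15 per unit; sellers gain 44/15 per unit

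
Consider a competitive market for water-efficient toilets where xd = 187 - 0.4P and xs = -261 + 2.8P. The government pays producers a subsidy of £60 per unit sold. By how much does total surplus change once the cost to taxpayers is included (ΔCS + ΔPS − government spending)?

Pre-subsidy: 187 - 0.4P = -261 + 2.8P gives P* = 140, x* = 131.
With the subsidy, sellers receive Ps = Pb + 60 for each unit, where Pb is the price buyers pay.
Supply in terms of Pb becomes xs = -261 + 2.8(Pb + 60) = -93 + 2.8Pb. Setting this equal to demand: 187 - 0.4Pb = -93 + 2.8Pb, so Pb = 87.5.
Sellers receive Ps = 87.5 + 60 = 147.5; x' = 187 − 0.4·87.5 = 152.
ΔCS = ½(131 + 152)(140 − 87.5) = 7428.75; ΔPS = ½(131 + 152)(147.5 − 140) = 1061.25.
Government spending = 60 × 152 = 9120.
Net change = 7428.75 + 1061.25 − 9120 = -630. The loss equals the DWL triangle ½·60·21.

Net change in total surplus = -£630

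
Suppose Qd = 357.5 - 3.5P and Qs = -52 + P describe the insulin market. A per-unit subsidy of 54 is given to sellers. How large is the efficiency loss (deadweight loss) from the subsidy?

Deadweight loss = 1134

Pre-subsidy: 357.5 - 3.5P = -52 + P gives P* = 91, Q* = 39.
With the subsidy, sellers receive Ps = Pb + 54 for each unit, where Pb is the price buyers pay.
Supply in terms of Pb becomes Qs = -52 + 1(Pb + 54) = 2 + Pb. Setting this equal to demand: 357.5 - 3.5Pb = 2 + Pb, so Pb = 79.
Sellers receive Ps = 79 + 54 = 133; Q' = 357.5 − 3.5·79 = 81.
The subsidy expands output by 81 − 39 = 42 past the efficient level; on those units the gap between marginal cost and willingness to pay runs from 0 up to 54.
DWL = ½ × 54 × 42 = 1134.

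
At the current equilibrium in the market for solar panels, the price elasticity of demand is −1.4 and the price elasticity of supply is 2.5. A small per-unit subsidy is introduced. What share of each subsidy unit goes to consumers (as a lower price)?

Consumer share = 25/39

For a small subsidy around the equilibrium, the benefit split depends on the relative slopes, which at a point are proportional to the elasticities.
Buyer share = εs/(εs + |εd|) = 2.5/(2.5 + 1.4) = 25/39; seller share = |εd|/(εs + |εd|) = 14/39.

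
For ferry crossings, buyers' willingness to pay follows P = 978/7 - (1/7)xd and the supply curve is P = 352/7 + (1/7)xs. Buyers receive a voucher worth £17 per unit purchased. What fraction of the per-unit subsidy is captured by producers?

Pre-subsidy: 978/7 - (1/7)x = 352/7 + (1/7)x gives x* = 313 and P* = 95.
With the rebate, buyers effectively pay Pb = Ps − 17, where Ps is the price sellers receive.
On the curves, Pb = 978/7 - (1/7)x and Ps = 352/7 + (1/7)x; the wedge Ps − Pb = 17 gives 352/7 + (1/7)x − (978/7 - (1/7)x) = 17, so x' = 372.5.
Then Pb = 978/7 − (1/7)·372.5 = 86.5 and Ps = 352/7 + (1/7)·372.5 = 103.5.
Buyers' price falls by P* − Pb = 95 − 86.5 = 8.5; sellers' price rises by Ps − P* = 103.5 − 95 = 8.5.
So producers capture 8.5/17 = 0.5 of each unit of subsidy.

Producer share = 0.5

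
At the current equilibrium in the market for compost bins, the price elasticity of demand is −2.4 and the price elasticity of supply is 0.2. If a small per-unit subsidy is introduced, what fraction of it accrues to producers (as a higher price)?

Producer share = 12/13

For a small subsidy around the equilibrium, the benefit split depends on the relative slopes, which at a point are proportional to the elasticities.
Buyer share = εs/(εs + |εd|) = 0.2/(0.2 + 2.4) = 1/13; seller share = |εd|/(εs + |εd|) = 12/13.
So producers capture 12/13 of the subsidy.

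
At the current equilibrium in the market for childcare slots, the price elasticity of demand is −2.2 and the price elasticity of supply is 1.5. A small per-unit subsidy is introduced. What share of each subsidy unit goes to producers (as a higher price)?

Producer share = 22/37

For a small subsidy around the equilibrium, the benefit split depends on the relative slopes, which at a point are proportional to the elasticities.
Buyer share = εs/(εs + |εd|) = 1.5/(1.5 + 2.2) = 15/37; seller share = |εd|/(εs + |εd|) = 22/37.
So producers capture 22/37 of the subsidy.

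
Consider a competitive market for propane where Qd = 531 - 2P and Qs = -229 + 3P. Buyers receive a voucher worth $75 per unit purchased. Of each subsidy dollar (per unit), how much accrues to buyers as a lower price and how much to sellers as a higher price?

Buyers gain $45 per unit; sellers gain $30 per unit

Pre-subsidy: 531 - 2P = -229 + 3P gives P* = 152, Q* = 227.
With the rebate, buyers effectively pay Pb = Ps − 75, where Ps is the price sellers receive.
Demand in terms of Ps becomes Qd = 531 − 2(Ps − 75) = 681 - 2Ps. Setting this equal to supply: 681 - 2Ps = -229 + 3Ps, so Ps = 182.
Buyers pay Pb = 182 − 75 = 107; Q' = -229 + 3·182 = 317.
Buyers' price falls by P* − Pb = 152 − 107 = 45; sellers' price rises by Ps − P* = 182 − 152 = 30.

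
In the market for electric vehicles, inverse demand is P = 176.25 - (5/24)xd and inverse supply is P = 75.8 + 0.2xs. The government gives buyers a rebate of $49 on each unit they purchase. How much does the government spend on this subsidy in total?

Government cost = $17934

Pre-subsidy: 176.25 - (5/24)x = 75.8 + 0.2x gives x* = 246 and P* = 125.
With the rebate, buyers effectively pay Pb = Ps − 49, where Ps is the price sellers receive.
On the curves, Pb = 176.25 - (5/24)x and Ps = 75.8 + 0.2x; the wedge Ps − Pb = 49 gives 75.8 + 0.2x − (176.25 - (5/24)x) = 49, so x' = 366.
Then Pb = 176.25 − (5/24)·366 = 100 and Ps = 75.8 + 0.2·366 = 149.
Government outlay = subsidy × quantity = 49 × 366 = 17934.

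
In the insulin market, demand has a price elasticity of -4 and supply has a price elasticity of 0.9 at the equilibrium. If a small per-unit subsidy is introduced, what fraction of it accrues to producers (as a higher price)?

Producer share = 40/49

For a small subsidy around the equilibrium, the benefit split depends on the relative slopes, which at a point are proportional to the elasticities.
Buyer share = εs/(εs + |εd|) = 0.9/(0.9 + 4) = 9/49; seller share = |εd|/(εs + |εd|) = 40/49.
So producers capture 40/49 of the subsidy.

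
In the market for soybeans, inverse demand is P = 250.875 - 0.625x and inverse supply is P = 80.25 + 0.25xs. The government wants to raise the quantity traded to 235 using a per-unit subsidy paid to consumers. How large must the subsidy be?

At x = 235, from the demand curve buyers pay Pb = 250.875 − 0.625·235 = 104; from the supply curve sellers need Ps = 80.25 + 0.25·235 = 139.
The subsidy must fill the gap: s = Ps − Pb = 139 − 104 = 35.

Required subsidy s = 35 per unit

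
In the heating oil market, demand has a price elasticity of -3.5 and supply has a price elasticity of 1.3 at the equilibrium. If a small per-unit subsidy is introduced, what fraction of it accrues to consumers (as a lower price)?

For a small subsidy around the equilibrium, the benefit split depends on the relative slopes, which at a point are proportional to the elasticities.
Buyer share = εs/(εs + |εd|) = 1.3/(1.3 + 3.5) = 13/48; seller share = |εd|/(εs + |εd|) = 35/48.

Consumer share = 13/48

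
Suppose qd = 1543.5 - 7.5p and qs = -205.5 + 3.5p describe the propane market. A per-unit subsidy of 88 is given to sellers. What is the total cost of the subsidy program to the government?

Government cost = 49368

Pre-subsidy: 1543.5 - 7.5p = -205.5 + 3.5p gives p* = 159, q* = 351.
With the subsidy, sellers receive ps = pb + 88 for each unit, where pb is the price buyers pay.
Supply in terms of pb becomes qs = -205.5 + 3.5(pb + 88) = 102.5 + 3.5pb. Setting this equal to demand: 1543.5 - 7.5pb = 102.5 + 3.5pb, so pb = 131.
Sellers receive ps = 131 + 88 = 219; q' = 1543.5 − 7.5·131 = 561.
Government outlay = subsidy × quantity = 88 × 561 = 49368.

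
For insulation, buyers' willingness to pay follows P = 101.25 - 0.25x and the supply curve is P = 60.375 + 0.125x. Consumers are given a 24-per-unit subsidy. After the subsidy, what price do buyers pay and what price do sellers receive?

Buyers pay 58; sellers receive 82

Pre-subsidy: 101.25 - 0.25x = 60.375 + 0.125x gives x* = 109 and P* = 74.
With the rebate, buyers effectively pay Pb = Ps − 24, where Ps is the price sellers receive.
On the curves, Pb = 101.25 - 0.25x and Ps = 60.375 + 0.125x; the wedge Ps − Pb = 24 gives 60.375 + 0.125x − (101.25 - 0.25x) = 24, so x' = 173.
Then Pb = 101.25 − 0.25·173 = 58 and Ps = 60.375 + 0.125·173 = 82.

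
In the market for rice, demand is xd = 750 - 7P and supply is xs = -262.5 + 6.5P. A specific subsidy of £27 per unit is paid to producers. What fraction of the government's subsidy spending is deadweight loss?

DWL / government spending = 91/632

Pre-subsidy: 750 - 7P = -262.5 + 6.5P gives P* = 75, x* = 225.
With the subsidy, sellers receive Ps = Pb + 27 for each unit, where Pb is the price buyers pay.
Supply in terms of Pb becomes xs = -262.5 + 6.5(Pb + 27) = -87 + 6.5Pb. Setting this equal to demand: 750 - 7Pb = -87 + 6.5Pb, so Pb = 62.
Sellers receive Ps = 62 + 27 = 89; x' = 750 − 7·62 = 316.
ΔCS = ½(225 + 316)(75 − 62) = 3516.5; ΔPS = ½(225 + 316)(89 − 75) = 3787.
Government spending = 27 × 316 = 8532.
DWL = ½ × 27 × (316 − 225) = 1228.5; fraction = 1228.5 / 8532 = 91/632.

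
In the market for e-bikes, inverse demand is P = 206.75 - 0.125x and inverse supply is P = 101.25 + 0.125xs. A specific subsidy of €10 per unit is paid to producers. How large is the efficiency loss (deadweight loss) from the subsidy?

Pre-subsidy: 206.75 - 0.125x = 101.25 + 0.125x gives x* = 422 and P* = 154.
With the subsidy, sellers receive Ps = Pb + 10 for each unit, where Pb is the price buyers pay.
On the curves, Pb = 206.75 - 0.125x and Ps = 101.25 + 0.125x; the wedge Ps − Pb = 10 gives 101.25 + 0.125x − (206.75 - 0.125x) = 10, so x' = 462.
Then Pb = 206.75 − 0.125·462 = 149 and Ps = 101.25 + 0.125·462 = 159.
The subsidy expands output by 462 − 422 = 40 past the efficient level; on those units the gap between marginal cost and willingness to pay runs from 0 up to 10.
DWL = ½ × 10 × 40 = 200.

Deadweight loss = €200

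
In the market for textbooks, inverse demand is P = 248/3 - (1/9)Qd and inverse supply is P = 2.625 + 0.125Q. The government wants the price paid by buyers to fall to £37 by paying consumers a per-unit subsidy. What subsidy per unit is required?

At a buyer price of 37, quantity demanded is 744 − 9·37 = 411.
Sellers supply 411 only when they receive Ps = 2.625 + 0.125·411 = 54.
s = Ps − Pb = 54 − 37 = 17.

Required subsidy s = £17 per unit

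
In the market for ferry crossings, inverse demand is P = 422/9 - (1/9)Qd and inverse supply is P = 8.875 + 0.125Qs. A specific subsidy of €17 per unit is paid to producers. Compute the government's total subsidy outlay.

Pre-subsidy: 422/9 - (1/9)Q = 8.875 + 0.125Q gives Q* = 161 and P* = 29.
With the subsidy, sellers receive Ps = Pb + 17 for each unit, where Pb is the price buyers pay.
On the curves, Pb = 422/9 - (1/9)Q and Ps = 8.875 + 0.125Q; the wedge Ps − Pb = 17 gives 8.875 + 0.125Q − (422/9 - (1/9)Q) = 17, so Q' = 233.
Then Pb = 422/9 − (1/9)·233 = 21 and Ps = 8.875 + 0.125·233 = 38.
Government outlay = subsidy × quantity = 17 × 233 = 3961.

Government cost = €3961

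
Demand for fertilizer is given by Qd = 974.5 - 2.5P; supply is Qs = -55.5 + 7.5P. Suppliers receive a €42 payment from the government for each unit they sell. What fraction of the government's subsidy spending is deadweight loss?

DWL / government spending = 105/2122

Pre-subsidy: 974.5 - 2.5P = -55.5 + 7.5P gives P* = 103, Q* = 717.
With the subsidy, sellers receive Ps = Pb + 42 for each unit, where Pb is the price buyers pay.
Supply in terms of Pb becomes Qs = -55.5 + 7.5(Pb + 42) = 259.5 + 7.5Pb. Setting this equal to demand: 974.5 - 2.5Pb = 259.5 + 7.5Pb, so Pb = 71.5.
Sellers receive Ps = 71.5 + 42 = 113.5; Q' = 974.5 − 2.5·71.5 = 795.75.
ΔCS = ½(717 + 795.75)(103 − 71.5) = 23825.8125; ΔPS = ½(717 + 795.75)(113.5 − 103) = 7941.9375.
Government spending = 42 × 795.75 = 33421.5.
DWL = ½ × 42 × (795.75 − 717) = 1653.75; fraction = 1653.75 / 33421.5 = 105/2122.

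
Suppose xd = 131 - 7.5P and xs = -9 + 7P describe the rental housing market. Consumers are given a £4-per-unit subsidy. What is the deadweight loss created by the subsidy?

Pre-subsidy: 131 - 7.5P = -9 + 7P gives P* = 280/29, x* = 1699/29.
With the rebate, buyers effectively pay Pb = Ps − 4, where Ps is the price sellers receive.
Demand in terms of Ps becomes xd = 131 − 7.5(Ps − 4) = 161 - 7.5Ps. Setting this equal to supply: 161 - 7.5Ps = -9 + 7Ps, so Ps = 340/29.
Buyers pay Pb = 340/29 − 4 = 224/29; x' = -9 + 7·(340/29) = 2119/29.
The subsidy expands output by 2119/29 − 1699/29 = 420/29 past the efficient level; on those units the gap between marginal cost and willingness to pay runs from 0 up to 4.
DWL = ½ × 4 × 420/29 = 840/29.

Deadweight loss = 840/29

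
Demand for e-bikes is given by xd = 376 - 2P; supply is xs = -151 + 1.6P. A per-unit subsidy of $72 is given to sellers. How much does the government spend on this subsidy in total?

Government cost = $10600

Pre-subsidy: 376 - 2P = -151 + 1.6P gives P* = 2635/18, x* = 749/9.
With the subsidy, sellers receive Ps = Pb + 72 for each unit, where Pb is the price buyers pay.
Supply in terms of Pb becomes xs = -151 + 1.6(Pb + 72) = -35.8 + 1.6Pb. Setting this equal to demand: 376 - 2Pb = -35.8 + 1.6Pb, so Pb = 2059/18.
Sellers receive Ps = 2059/18 + 72 = 3355/18; x' = 376 − 2·(2059/18) = 1325/9.
Government outlay = subsidy × quantity = 72 × 1325/9 = 10600.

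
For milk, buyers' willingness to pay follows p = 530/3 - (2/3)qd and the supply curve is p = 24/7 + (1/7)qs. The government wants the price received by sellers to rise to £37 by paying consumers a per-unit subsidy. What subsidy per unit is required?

Required subsidy s = £17 per unit

At a seller price of 37, quantity supplied is -24 + 7·37 = 235.
Buyers absorb 235 only when they pay pb = 530/3 − (2/3)·235 = 20.
s = ps − pb = 37 − 20 = 17.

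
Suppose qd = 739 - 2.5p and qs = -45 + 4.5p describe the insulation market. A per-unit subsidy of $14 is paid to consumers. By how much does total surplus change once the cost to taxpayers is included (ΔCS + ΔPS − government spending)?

Net change in total surplus = -$157.5

Pre-subsidy: 739 - 2.5p = -45 + 4.5p gives p* = 112, q* = 459.
With the rebate, buyers effectively pay pb = ps − 14, where ps is the price sellers receive.
Demand in terms of ps becomes qd = 739 − 2.5(ps − 14) = 774 - 2.5ps. Setting this equal to supply: 774 - 2.5ps = -45 + 4.5ps, so ps = 117.
Buyers pay pb = 117 − 14 = 103; q' = -45 + 4.5·117 = 481.5.
ΔCS = ½(459 + 481.5)(112 − 103) = 4232.25; ΔPS = ½(459 + 481.5)(117 − 112) = 2351.25.
Government spending = 14 × 481.5 = 6741.
Net change = 4232.25 + 2351.25 − 6741 = -157.5. The loss equals the DWL triangle ½·14·22.5.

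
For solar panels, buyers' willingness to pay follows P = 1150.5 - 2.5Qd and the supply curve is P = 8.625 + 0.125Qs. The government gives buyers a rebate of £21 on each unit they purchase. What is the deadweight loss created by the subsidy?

Pre-subsidy: 1150.5 - 2.5Q = 8.625 + 0.125Q gives Q* = 435 and P* = 63.
With the rebate, buyers effectively pay Pb = Ps − 21, where Ps is the price sellers receive.
On the curves, Pb = 1150.5 - 2.5Q and Ps = 8.625 + 0.125Q; the wedge Ps − Pb = 21 gives 8.625 + 0.125Q − (1150.5 - 2.5Q) = 21, so Q' = 443.
Then Pb = 1150.5 − 2.5·443 = 43 and Ps = 8.625 + 0.125·443 = 64.
The subsidy expands output by 443 − 435 = 8 past the efficient level; on those units the gap between marginal cost and willingness to pay runs from 0 up to 21.
DWL = ½ × 21 × 8 = 84.

Deadweight loss = £84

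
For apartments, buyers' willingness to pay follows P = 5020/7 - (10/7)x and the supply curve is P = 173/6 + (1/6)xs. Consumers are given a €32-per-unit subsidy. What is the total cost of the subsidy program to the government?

Pre-subsidy: 5020/7 - (10/7)x = 173/6 + (1/6)x gives x* = 28909/67 and P* = 6750/67.
With the rebate, buyers effectively pay Pb = Ps − 32, where Ps is the price sellers receive.
On the curves, Pb = 5020/7 - (10/7)x and Ps = 173/6 + (1/6)x; the wedge Ps − Pb = 32 gives 173/6 + (1/6)x − (5020/7 - (10/7)x) = 32, so x' = 30253/67.
Then Pb = 5020/7 − (10/7)·(30253/67) = 4830/67 and Ps = 173/6 + (1/6)·(30253/67) = 6974/67.
Government outlay = subsidy × quantity = 32 × 30253/67 = 968096/67.

Government cost = 968096/67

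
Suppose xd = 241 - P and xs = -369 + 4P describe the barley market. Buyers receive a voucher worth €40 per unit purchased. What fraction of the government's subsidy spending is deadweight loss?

DWL / government spending = 16/151

Pre-subsidy: 241 - P = -369 + 4P gives P* = 122, x* = 119.
With the rebate, buyers effectively pay Pb = Ps − 40, where Ps is the price sellers receive.
Demand in terms of Ps becomes xd = 241 − 1(Ps − 40) = 281 - Ps. Setting this equal to supply: 281 - Ps = -369 + 4Ps, so Ps = 130.
Buyers pay Pb = 130 − 40 = 90; x' = -369 + 4·130 = 151.
ΔCS = ½(119 + 151)(122 − 90) = 4320; ΔPS = ½(119 + 151)(130 − 122) = 1080.
Government spending = 40 × 151 = 6040.
DWL = ½ × 40 × (151 − 119) = 640; fraction = 640 / 6040 = 16/151.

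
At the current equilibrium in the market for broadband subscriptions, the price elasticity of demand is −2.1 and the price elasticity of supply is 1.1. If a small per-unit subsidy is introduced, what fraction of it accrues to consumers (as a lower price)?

For a small subsidy around the equilibrium, the benefit split depends on the relative slopes, which at a point are proportional to the elasticities.
Buyer share = εs/(εs + |εd|) = 1.1/(1.1 + 2.1) = 0.34375; seller share = |εd|/(εs + |εd|) = 0.65625.

Consumer share = 0.34375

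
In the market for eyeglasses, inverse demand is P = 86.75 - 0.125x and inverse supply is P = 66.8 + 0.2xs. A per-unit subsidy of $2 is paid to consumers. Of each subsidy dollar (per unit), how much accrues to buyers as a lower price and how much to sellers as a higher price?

Pre-subsidy: 86.75 - 0.125x = 66.8 + 0.2x gives x* = 798/13 and P* = 1028/13.
With the rebate, buyers effectively pay Pb = Ps − 2, where Ps is the price sellers receive.
On the curves, Pb = 86.75 - 0.125x and Ps = 66.8 + 0.2x; the wedge Ps − Pb = 2 gives 66.8 + 0.2x − (86.75 - 0.125x) = 2, so x' = 878/13.
Then Pb = 86.75 − 0.125·(878/13) = 1018/13 and Ps = 66.8 + 0.2·(878/13) = 1044/13.
Buyers' price falls by P* − Pb = 1028/13 − 1018/13 = 10/13; sellers' price rises by Ps − P* = 1044/13 − 1028/13 = 16/13.

Buyers gain 10/13 per unit; sellers gain 16/13 per unit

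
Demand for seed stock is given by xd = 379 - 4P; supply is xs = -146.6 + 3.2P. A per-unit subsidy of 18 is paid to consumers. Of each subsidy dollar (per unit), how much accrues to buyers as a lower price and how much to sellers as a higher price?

Buyers gain 8 per unit; sellers gain 10 per unit

Pre-subsidy: 379 - 4P = -146.6 + 3.2P gives P* = 73, x* = 87.
With the rebate, buyers effectively pay Pb = Ps − 18, where Ps is the price sellers receive.
Demand in terms of Ps becomes xd = 379 − 4(Ps − 18) = 451 - 4Ps. Setting this equal to supply: 451 - 4Ps = -146.6 + 3.2Ps, so Ps = 83.
Buyers pay Pb = 83 − 18 = 65; x' = -146.6 + 3.2·83 = 119.
Buyers' price falls by P* − Pb = 73 − 65 = 8; sellers' price rises by Ps − P* = 83 − 73 = 10.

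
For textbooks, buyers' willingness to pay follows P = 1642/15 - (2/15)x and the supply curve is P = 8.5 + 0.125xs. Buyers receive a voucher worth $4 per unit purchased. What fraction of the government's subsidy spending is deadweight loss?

DWL / government spending = 60/3149

Pre-subsidy: 1642/15 - (2/15)x = 8.5 + 0.125x gives x* = 12116/31 and P* = 1778/31.
With the rebate, buyers effectively pay Pb = Ps − 4, where Ps is the price sellers receive.
On the curves, Pb = 1642/15 - (2/15)x and Ps = 8.5 + 0.125x; the wedge Ps − Pb = 4 gives 8.5 + 0.125x − (1642/15 - (2/15)x) = 4, so x' = 12596/31.
Then Pb = 1642/15 − (2/15)·(12596/31) = 1714/31 and Ps = 8.5 + 0.125·(12596/31) = 1838/31.
ΔCS = ½(12116/31 + 12596/31)(1778/31 − 1714/31) = 790784/961; ΔPS = ½(12116/31 + 12596/31)(1838/31 − 1778/31) = 741360/961.
Government spending = 4 × 12596/31 = 50384/31.
DWL = ½ × 4 × (12596/31 − 12116/31) = 960/31; fraction = (960/31) / (50384/31) = 60/3149.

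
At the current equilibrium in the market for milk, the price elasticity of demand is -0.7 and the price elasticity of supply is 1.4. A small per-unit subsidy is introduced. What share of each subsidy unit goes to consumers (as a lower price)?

Consumer share = 2/3

For a small subsidy around the equilibrium, the benefit split depends on the relative slopes, which at a point are proportional to the elasticities.
Buyer share = εs/(εs + |εd|) = 1.4/(1.4 + 0.7) = 2/3; seller share = |εd|/(εs + |εd|) = 1/3.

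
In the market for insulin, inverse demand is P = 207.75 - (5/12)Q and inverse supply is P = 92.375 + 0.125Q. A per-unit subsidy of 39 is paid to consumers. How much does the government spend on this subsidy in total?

Government cost = 11115

Pre-subsidy: 207.75 - (5/12)Q = 92.375 + 0.125Q gives Q* = 213 and P* = 119.
With the rebate, buyers effectively pay Pb = Ps − 39, where Ps is the price sellers receive.
On the curves, Pb = 207.75 - (5/12)Q and Ps = 92.375 + 0.125Q; the wedge Ps − Pb = 39 gives 92.375 + 0.125Q − (207.75 - (5/12)Q) = 39, so Q' = 285.
Then Pb = 207.75 − (5/12)·285 = 89 and Ps = 92.375 + 0.125·285 = 128.
Government outlay = subsidy × quantity = 39 × 285 = 11115.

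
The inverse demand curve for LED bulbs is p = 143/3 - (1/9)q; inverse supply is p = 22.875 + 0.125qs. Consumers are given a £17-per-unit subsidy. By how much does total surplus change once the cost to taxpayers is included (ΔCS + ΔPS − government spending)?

Net change in total surplus = -£612

Pre-subsidy: 143/3 - (1/9)q = 22.875 + 0.125q gives q* = 105 and p* = 36.
With the rebate, buyers effectively pay pb = ps − 17, where ps is the price sellers receive.
On the curves, pb = 143/3 - (1/9)q and ps = 22.875 + 0.125q; the wedge ps − pb = 17 gives 22.875 + 0.125q − (143/3 - (1/9)q) = 17, so q' = 177.
Then pb = 143/3 − (1/9)·177 = 28 and ps = 22.875 + 0.125·177 = 45.
ΔCS = ½(105 + 177)(36 − 28) = 1128; ΔPS = ½(105 + 177)(45 − 36) = 1269.
Government spending = 17 × 177 = 3009.
Net change = 1128 + 1269 − 3009 = -612. The loss equals the DWL triangle ½·17·72.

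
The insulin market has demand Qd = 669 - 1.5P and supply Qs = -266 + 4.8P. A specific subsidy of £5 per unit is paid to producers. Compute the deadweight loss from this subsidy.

Deadweight loss = 100/7

Pre-subsidy: 669 - 1.5P = -266 + 4.8P gives P* = 9350/63, Q* = 9374/21.
With the subsidy, sellers receive Ps = Pb + 5 for each unit, where Pb is the price buyers pay.
Supply in terms of Pb becomes Qs = -266 + 4.8(Pb + 5) = -242 + 4.8Pb. Setting this equal to demand: 669 - 1.5Pb = -242 + 4.8Pb, so Pb = 9110/63.
Sellers receive Ps = 9110/63 + 5 = 9425/63; Q' = 669 − 1.5·(9110/63) = 9494/21.
The subsidy expands output by 9494/21 − 9374/21 = 40/7 past the efficient level; on those units the gap between marginal cost and willingness to pay runs from 0 up to 5.
DWL = ½ × 5 × 40/7 = 100/7.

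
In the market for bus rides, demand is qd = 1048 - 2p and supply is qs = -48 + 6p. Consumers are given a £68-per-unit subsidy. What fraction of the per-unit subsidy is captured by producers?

Pre-subsidy: 1048 - 2p = -48 + 6p gives p* = 137, q* = 774.
With the rebate, buyers effectively pay pb = ps − 68, where ps is the price sellers receive.
Demand in terms of ps becomes qd = 1048 − 2(ps − 68) = 1184 - 2ps. Setting this equal to supply: 1184 - 2ps = -48 + 6ps, so ps = 154.
Buyers pay pb = 154 − 68 = 86; q' = -48 + 6·154 = 876.
Buyers' price falls by p* − pb = 137 − 86 = 51; sellers' price rises by ps − p* = 154 − 137 = 17.
So producers capture 17/68 = 0.25 of each unit of subsidy.

Producer share = 0.25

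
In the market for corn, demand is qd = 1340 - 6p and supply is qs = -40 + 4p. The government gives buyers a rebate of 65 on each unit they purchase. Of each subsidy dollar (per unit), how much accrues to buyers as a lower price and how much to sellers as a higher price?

Buyers gain 26 per unit; sellers gain 39 per unit

Pre-subsidy: 1340 - 6p = -40 + 4p gives p* = 138, q* = 512.
With the rebate, buyers effectively pay pb = ps − 65, where ps is the price sellers receive.
Demand in terms of ps becomes qd = 1340 − 6(ps − 65) = 1730 - 6ps. Setting this equal to supply: 1730 - 6ps = -40 + 4ps, so ps = 177.
Buyers pay pb = 177 − 65 = 112; q' = -40 + 4·177 = 668.
Buyers' price falls by p* − pb = 138 − 112 = 26; sellers' price rises by ps − p* = 177 − 138 = 39.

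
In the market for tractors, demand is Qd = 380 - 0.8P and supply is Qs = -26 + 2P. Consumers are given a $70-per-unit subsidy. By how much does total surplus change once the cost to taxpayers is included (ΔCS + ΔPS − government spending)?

Net change in total surplus = -$1400

Pre-subsidy: 380 - 0.8P = -26 + 2P gives P* = 145, Q* = 264.
With the rebate, buyers effectively pay Pb = Ps − 70, where Ps is the price sellers receive.
Demand in terms of Ps becomes Qd = 380 − 0.8(Ps − 70) = 436 - 0.8Ps. Setting this equal to supply: 436 - 0.8Ps = -26 + 2Ps, so Ps = 165.
Buyers pay Pb = 165 − 70 = 95; Q' = -26 + 2·165 = 304.
ΔCS = ½(264 + 304)(145 − 95) = 14200; ΔPS = ½(264 + 304)(165 − 145) = 5680.
Government spending = 70 × 304 = 21280.
Net change = 14200 + 5680 − 21280 = -1400. The loss equals the DWL triangle ½·70·40.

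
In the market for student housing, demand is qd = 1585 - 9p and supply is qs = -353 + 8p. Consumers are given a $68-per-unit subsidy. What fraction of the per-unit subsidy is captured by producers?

Producer share = 9/17

Pre-subsidy: 1585 - 9p = -353 + 8p gives p* = 114, q* = 559.
With the rebate, buyers effectively pay pb = ps − 68, where ps is the price sellers receive.
Demand in terms of ps becomes qd = 1585 − 9(ps − 68) = 2197 - 9ps. Setting this equal to supply: 2197 - 9ps = -353 + 8ps, so ps = 150.
Buyers pay pb = 150 − 68 = 82; q' = -353 + 8·150 = 847.
Buyers' price falls by p* − pb = 114 − 82 = 32; sellers' price rises by ps − p* = 150 − 114 = 36.
So producers capture 36/68 = 9/17 of each unit of subsidy.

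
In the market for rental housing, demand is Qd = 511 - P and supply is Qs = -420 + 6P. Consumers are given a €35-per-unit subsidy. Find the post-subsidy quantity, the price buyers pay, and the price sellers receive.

Pre-subsidy: 511 - P = -420 + 6P gives P* = 133, Q* = 378.
With the rebate, buyers effectively pay Pb = Ps − 35, where Ps is the price sellers receive.
Demand in terms of Ps becomes Qd = 511 − 1(Ps − 35) = 546 - Ps. Setting this equal to supply: 546 - Ps = -420 + 6Ps, so Ps = 138.
Buyers pay Pb = 138 − 35 = 103; Q' = -420 + 6·138 = 408.

Q' = 408; buyers pay €103; sellers receive €138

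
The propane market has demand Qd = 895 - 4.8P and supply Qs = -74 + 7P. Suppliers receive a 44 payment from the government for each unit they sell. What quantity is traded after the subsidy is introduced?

Q' = 36941/59

Pre-subsidy: 895 - 4.8P = -74 + 7P gives P* = 4845/59, Q* = 29549/59.
With the subsidy, sellers receive Ps = Pb + 44 for each unit, where Pb is the price buyers pay.
Supply in terms of Pb becomes Qs = -74 + 7(Pb + 44) = 234 + 7Pb. Setting this equal to demand: 895 - 4.8Pb = 234 + 7Pb, so Pb = 3305/59.
Sellers receive Ps = 3305/59 + 44 = 5901/59; Q' = 895 − 4.8·(3305/59) = 36941/59.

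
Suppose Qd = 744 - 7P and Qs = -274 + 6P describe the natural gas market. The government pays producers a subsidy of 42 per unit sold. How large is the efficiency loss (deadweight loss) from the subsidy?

Pre-subsidy: 744 - 7P = -274 + 6P gives P* = 1018/13, Q* = 2546/13.
With the subsidy, sellers receive Ps = Pb + 42 for each unit, where Pb is the price buyers pay.
Supply in terms of Pb becomes Qs = -274 + 6(Pb + 42) = -22 + 6Pb. Setting this equal to demand: 744 - 7Pb = -22 + 6Pb, so Pb = 766/13.
Sellers receive Ps = 766/13 + 42 = 1312/13; Q' = 744 − 7·(766/13) = 4310/13.
The subsidy expands output by 4310/13 − 2546/13 = 1764/13 past the efficient level; on those units the gap between marginal cost and willingness to pay runs from 0 up to 42.
DWL = ½ × 42 × 1764/13 = 37044/13.

Deadweight loss = 37044/13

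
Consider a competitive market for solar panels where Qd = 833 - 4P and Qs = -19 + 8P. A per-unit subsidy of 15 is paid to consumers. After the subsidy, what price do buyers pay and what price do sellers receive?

Pre-subsidy: 833 - 4P = -19 + 8P gives P* = 71, Q* = 549.
With the rebate, buyers effectively pay Pb = Ps − 15, where Ps is the price sellers receive.
Demand in terms of Ps becomes Qd = 833 − 4(Ps − 15) = 893 - 4Ps. Setting this equal to supply: 893 - 4Ps = -19 + 8Ps, so Ps = 76.
Buyers pay Pb = 76 − 15 = 61; Q' = -19 + 8·76 = 589.

Buyers pay 61; sellers receive 76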